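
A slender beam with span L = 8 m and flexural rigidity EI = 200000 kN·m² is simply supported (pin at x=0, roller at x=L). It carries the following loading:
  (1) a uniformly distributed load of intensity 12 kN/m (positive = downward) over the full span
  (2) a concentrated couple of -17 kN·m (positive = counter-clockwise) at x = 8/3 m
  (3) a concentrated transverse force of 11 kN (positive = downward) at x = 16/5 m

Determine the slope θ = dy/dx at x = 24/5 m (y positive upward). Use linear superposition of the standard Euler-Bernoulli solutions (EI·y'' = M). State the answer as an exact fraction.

Load 1 — uniform load w=12 kN/m over full span:
  θ_1 = -w(L³-6Lx²+4x³)/(24EI) = -12·(8³-6·8·(24/5)²+4·(24/5)³)/(24·200000) = 148/390625 rad
Load 2 — applied couple M₀=-17 kN·m at a=8/3 m (b=L-a=16/3):
  θ_2 = (M₀x²/(2L)-M₀(x-a)+C₁)/EI  [x>a] with C₁=M₀(3b²-L²)/(6L)=-68/9 = ((-17)·(24/5)²/(2·8)-(-17)·((24/5)-(8/3))+(-68/9))/200000 = 119/5625000 rad
Load 3 — point force P=11 kN at a=16/5 m (b=L-a=24/5):
  θ_3 = -Pa(2L²-6Lx+3x²+a²)/(6LEI)  [x>a] = -11·(16/5)·(2·8²-6·8·(24/5)+3·(24/5)²+(16/5)²)/(6·8·200000) = 33/390625 rad
Superposition: θ = Σ θ_i = 13627/28125000 rad ≈ 0.000485 rad

θ(24/5) = 13627/28125000 rad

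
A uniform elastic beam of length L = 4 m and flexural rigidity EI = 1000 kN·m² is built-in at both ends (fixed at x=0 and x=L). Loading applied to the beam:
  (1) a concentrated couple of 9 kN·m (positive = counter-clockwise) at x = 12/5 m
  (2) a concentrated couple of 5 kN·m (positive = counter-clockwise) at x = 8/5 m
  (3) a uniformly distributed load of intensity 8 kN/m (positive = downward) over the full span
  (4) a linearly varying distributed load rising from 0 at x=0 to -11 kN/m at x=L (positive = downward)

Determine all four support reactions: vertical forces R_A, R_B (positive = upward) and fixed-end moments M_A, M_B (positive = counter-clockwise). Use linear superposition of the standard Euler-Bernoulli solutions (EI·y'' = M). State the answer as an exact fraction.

Load 1 — applied couple M₀=9 kN·m at a=12/5 m (b=L-a=8/5):
  R_A = 6M₀ab/L³ = 6·9·(12/5)·(8/5)/4³ = 81/25 kN
  M_A = M₀b(2a-b)/L² = 9·(8/5)·(2·(12/5)-(8/5))/4² = 72/25 kN·m
  R_B = -6M₀ab/L³ = -6·9·(12/5)·(8/5)/4³ = -81/25 kN
  M_B = M₀a(2b-a)/L² = 9·(12/5)·(2·(8/5)-(12/5))/4² = 27/25 kN·m
Load 2 — applied couple M₀=5 kN·m at a=8/5 m (b=L-a=12/5):
  R_A = 6M₀ab/L³ = 6·5·(8/5)·(12/5)/4³ = 9/5 kN
  M_A = M₀b(2a-b)/L² = 5·(12/5)·(2·(8/5)-(12/5))/4² = 3/5 kN·m
  R_B = -6M₀ab/L³ = -6·5·(8/5)·(12/5)/4³ = -9/5 kN
  M_B = M₀a(2b-a)/L² = 5·(8/5)·(2·(12/5)-(8/5))/4² = 8/5 kN·m
Load 3 — uniform load w=8 kN/m over full span:
  R_A = wL/2 = 8·4/2 = 16 kN
  M_A = wL²/12 = 8·4²/12 = 32/3 kN·m
  R_B = wL/2 = 8·4/2 = 16 kN
  M_B = -wL²/12 = -8·4²/12 = -32/3 kN·m
Load 4 — triangular load w₀=-11 kN/m (0→w₀ over full span):
  R_A = 3w₀L/20 = 3·(-11)·4/20 = -33/5 kN
  M_A = w₀L²/30 = (-11)·4²/30 = -88/15 kN·m
  R_B = 7w₀L/20 = 7·(-11)·4/20 = -77/5 kN
  M_B = -w₀L²/20 = -(-11)·4²/20 = 44/5 kN·m
Superposition: R_A = 361/25 kN, M_A = 207/25 kN·m, R_B = -111/25 kN, M_B = 61/75 kN·m

R_A = 361/25 kN, M_A = 207/25 kN·m, R_B = -111/25 kN, M_B = 61/75 kN·m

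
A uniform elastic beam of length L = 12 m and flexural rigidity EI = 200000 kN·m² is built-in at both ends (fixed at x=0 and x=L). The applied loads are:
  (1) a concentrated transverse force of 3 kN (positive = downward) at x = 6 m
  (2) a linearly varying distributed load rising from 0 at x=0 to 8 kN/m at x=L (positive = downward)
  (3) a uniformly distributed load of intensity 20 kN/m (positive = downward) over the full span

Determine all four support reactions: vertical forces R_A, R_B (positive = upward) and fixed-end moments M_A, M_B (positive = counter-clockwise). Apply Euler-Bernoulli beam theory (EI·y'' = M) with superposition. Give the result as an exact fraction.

R_A = 1359/10 kN, M_A = 2829/10 kN·m, R_B = 1551/10 kN, M_B = -3021/10 kN·m

Load 1 — point force P=3 kN at a=6 m (b=L-a=6):
  R_A = Pb²(3a+b)/L³ = 3·6²·(3·6+6)/12³ = 3/2 kN
  M_A = Pab²/L² = 3·6·6²/12² = 9/2 kN·m
  R_B = Pa²(a+3b)/L³ = 3·6²·(6+3·6)/12³ = 3/2 kN
  M_B = -Pa²b/L² = -3·6²·6/12² = -9/2 kN·m
Load 2 — triangular load w₀=8 kN/m (0→w₀ over full span):
  R_A = 3w₀L/20 = 3·8·12/20 = 72/5 kN
  M_A = w₀L²/30 = 8·12²/30 = 192/5 kN·m
  R_B = 7w₀L/20 = 7·8·12/20 = 168/5 kN
  M_B = -w₀L²/20 = -8·12²/20 = -288/5 kN·m
Load 3 — uniform load w=20 kN/m over full span:
  R_A = wL/2 = 20·12/2 = 120 kN
  M_A = wL²/12 = 20·12²/12 = 240 kN·m
  R_B = wL/2 = 20·12/2 = 120 kN
  M_B = -wL²/12 = -20·12²/12 = -240 kN·m
Superposition: R_A = 1359/10 kN, M_A = 2829/10 kN·m, R_B = 1551/10 kN, M_B = -3021/10 kN·m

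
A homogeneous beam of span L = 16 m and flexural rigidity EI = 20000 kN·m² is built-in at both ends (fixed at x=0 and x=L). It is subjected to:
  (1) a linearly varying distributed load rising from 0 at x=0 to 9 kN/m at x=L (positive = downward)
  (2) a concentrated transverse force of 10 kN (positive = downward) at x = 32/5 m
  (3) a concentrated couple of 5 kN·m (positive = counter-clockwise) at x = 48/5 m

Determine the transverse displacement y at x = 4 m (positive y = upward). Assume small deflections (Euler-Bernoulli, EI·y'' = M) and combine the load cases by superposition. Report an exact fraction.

y(4) = -16/625 m

Load 1 — triangular load w₀=9 kN/m (0→w₀ over full span):
  y_1 = -w₀x²(L-x)²(x+2L)/(120LEI) = -9·4²·(16-4)²·(4+2·16)/(120·16·20000) = -243/12500 m
Load 2 — point force P=10 kN at a=32/5 m (b=L-a=48/5):
  y_2 = -Pb²x²(3aL-(3a+b)x)/(6L³EI)  [x≤a] = -10·(48/5)²·4²·(3·(32/5)·16-(3·(32/5)+(48/5))·4)/(6·16³·20000) = -18/3125 m
Load 3 — applied couple M₀=5 kN·m at a=48/5 m (b=L-a=32/5):
  y_3 = (R_Ax³/6 - M_Ax²/2)/EI  [x≤a] with R_A=9/20, M_A=8/5 = ((9/20)·4³/6 - (8/5)·4²/2)/20000 = -1/2500 m
Superposition: y = Σ y_i = -16/625 m ≈ -0.025600 m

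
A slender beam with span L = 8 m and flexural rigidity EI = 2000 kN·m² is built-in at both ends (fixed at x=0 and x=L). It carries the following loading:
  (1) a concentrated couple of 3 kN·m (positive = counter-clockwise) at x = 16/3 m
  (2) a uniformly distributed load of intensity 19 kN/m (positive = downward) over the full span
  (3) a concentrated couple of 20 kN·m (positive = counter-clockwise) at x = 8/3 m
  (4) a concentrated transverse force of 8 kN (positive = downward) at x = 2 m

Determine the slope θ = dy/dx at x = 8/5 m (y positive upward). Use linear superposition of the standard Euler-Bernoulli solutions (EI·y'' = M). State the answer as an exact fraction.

θ(8/5) = -3763/93750 rad

Load 1 — applied couple M₀=3 kN·m at a=16/3 m (b=L-a=8/3):
  θ_1 = (R_Ax²/2 - M_Ax)/EI  [x≤a] with R_A=1/2, M_A=1 = ((1/2)·(8/5)²/2 - 1·(8/5))/2000 = -3/6250 rad
Load 2 — uniform load w=19 kN/m over full span:
  θ_2 = -wx(L-x)(L-2x)/(12EI) = -19·(8/5)·(8-(8/5))·(8-2·(8/5))/(12·2000) = -608/15625 rad
Load 3 — applied couple M₀=20 kN·m at a=8/3 m (b=L-a=16/3):
  θ_3 = (R_Ax²/2 - M_Ax)/EI  [x≤a] with R_A=10/3, M_A=0 = ((10/3)·(8/5)²/2 - 0·(8/5))/2000 = 4/1875 rad
Load 4 — point force P=8 kN at a=2 m (b=L-a=6):
  θ_4 = -Pb²x(2aL-(3a+b)x)/(2L³EI)  [x≤a] = -8·6²·(8/5)·(2·2·8-(3·2+6)·(8/5))/(2·8³·2000) = -9/3125 rad
Superposition: θ = Σ θ_i = -3763/93750 rad ≈ -0.040139 rad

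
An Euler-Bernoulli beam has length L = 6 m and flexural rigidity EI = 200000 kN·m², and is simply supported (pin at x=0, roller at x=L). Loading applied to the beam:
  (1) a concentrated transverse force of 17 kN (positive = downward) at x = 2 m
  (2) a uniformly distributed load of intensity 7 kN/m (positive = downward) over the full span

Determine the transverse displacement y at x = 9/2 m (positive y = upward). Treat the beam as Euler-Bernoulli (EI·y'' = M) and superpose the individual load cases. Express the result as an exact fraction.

Load 1 — point force P=17 kN at a=2 m (b=L-a=4):
  y_1 = -Pa(L-x)(2Lx-a²-x²)/(6LEI)  [x>a] = -17·2·(6-(9/2))·(2·6·(9/2)-2²-(9/2)²)/(6·6·200000) = -2023/9600000 m
Load 2 — uniform load w=7 kN/m over full span:
  y_2 = -wx(L³-2Lx²+x³)/(24EI) = -7·(9/2)·(6³-2·6·(9/2)²+(9/2)³)/(24·200000) = -10773/25600000 m
Superposition: y = Σ y_i = -48503/76800000 m ≈ -0.000632 m

y(9/2) = -48503/76800000 m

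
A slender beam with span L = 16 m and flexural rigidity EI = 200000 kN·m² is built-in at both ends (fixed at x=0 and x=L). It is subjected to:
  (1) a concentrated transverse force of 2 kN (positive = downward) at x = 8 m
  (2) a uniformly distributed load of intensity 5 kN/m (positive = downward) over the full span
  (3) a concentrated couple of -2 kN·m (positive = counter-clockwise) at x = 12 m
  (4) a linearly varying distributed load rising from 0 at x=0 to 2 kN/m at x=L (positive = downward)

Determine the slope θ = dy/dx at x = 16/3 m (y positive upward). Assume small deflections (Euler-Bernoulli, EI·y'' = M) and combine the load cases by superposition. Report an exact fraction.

θ(16/3) = -48347/60750000 rad

Load 1 — point force P=2 kN at a=8 m (b=L-a=8):
  θ_1 = -Pb²x(2aL-(3a+b)x)/(2L³EI)  [x≤a] = -2·8²·(16/3)·(2·8·16-(3·8+8)·(16/3))/(2·16³·200000) = -1/28125 rad
Load 2 — uniform load w=5 kN/m over full span:
  θ_2 = -wx(L-x)(L-2x)/(12EI) = -5·(16/3)·(16-(16/3))·(16-2·(16/3))/(12·200000) = -32/50625 rad
Load 3 — applied couple M₀=-2 kN·m at a=12 m (b=L-a=4):
  θ_3 = (R_Ax²/2 - M_Ax)/EI  [x≤a] with R_A=-9/64, M_A=-5/8 = ((-9/64)·(16/3)²/2 - (-5/8)·(16/3))/200000 = 1/150000 rad
Load 4 — triangular load w₀=2 kN/m (0→w₀ over full span):
  θ_4 = -w₀(2x(L-x)(L-2x)(x+2L)+x²(L-x)²)/(120LEI) = -2·(2·(16/3)·(16-(16/3))·(16-2·(16/3))·((16/3)+2·16)+(16/3)²·(16-(16/3))²)/(120·16·200000) = -512/3796875 rad
Superposition: θ = Σ θ_i = -48347/60750000 rad ≈ -0.000796 rad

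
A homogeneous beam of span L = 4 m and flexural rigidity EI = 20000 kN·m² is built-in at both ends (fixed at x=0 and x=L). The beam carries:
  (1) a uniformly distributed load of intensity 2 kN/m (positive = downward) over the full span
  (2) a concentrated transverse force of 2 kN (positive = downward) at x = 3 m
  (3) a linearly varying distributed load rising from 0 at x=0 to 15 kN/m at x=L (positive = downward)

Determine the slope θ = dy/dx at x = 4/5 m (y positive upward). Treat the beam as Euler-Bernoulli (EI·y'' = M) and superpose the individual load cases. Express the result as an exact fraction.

θ(4/5) = -601/2500000 rad

Load 1 — uniform load w=2 kN/m over full span:
  θ_1 = -wx(L-x)(L-2x)/(12EI) = -2·(4/5)·(4-(4/5))·(4-2·(4/5))/(12·20000) = -4/78125 rad
Load 2 — point force P=2 kN at a=3 m (b=L-a=1):
  θ_2 = -Pb²x(2aL-(3a+b)x)/(2L³EI)  [x≤a] = -2·1²·(4/5)·(2·3·4-(3·3+1)·(4/5))/(2·4³·20000) = -1/100000 rad
Load 3 — triangular load w₀=15 kN/m (0→w₀ over full span):
  θ_3 = -w₀(2x(L-x)(L-2x)(x+2L)+x²(L-x)²)/(120LEI) = -15·(2·(4/5)·(4-(4/5))·(4-2·(4/5))·((4/5)+2·4)+(4/5)²·(4-(4/5))²)/(120·4·20000) = -14/78125 rad
Superposition: θ = Σ θ_i = -601/2500000 rad ≈ -0.000240 rad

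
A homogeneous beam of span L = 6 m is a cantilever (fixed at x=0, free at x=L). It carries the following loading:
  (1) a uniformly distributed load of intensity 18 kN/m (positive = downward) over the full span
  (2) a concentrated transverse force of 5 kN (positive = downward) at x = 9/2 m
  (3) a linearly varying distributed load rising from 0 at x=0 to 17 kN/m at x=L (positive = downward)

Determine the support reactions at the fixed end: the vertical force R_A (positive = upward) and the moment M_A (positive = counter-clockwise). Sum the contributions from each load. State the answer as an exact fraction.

R_A = 164 kN, M_A = 1101/2 kN·m

Load 1 — uniform load w=18 kN/m over full span:
  R_A = wL = 18·6 = 108 kN
  M_A = wL²/2 = 18·6²/2 = 324 kN·m
Load 2 — point force P=5 kN at a=9/2 m (b=L-a=3/2):
  R_A = P = 5 kN
  M_A = Pa = 5·(9/2) = 45/2 kN·m
Load 3 — triangular load w₀=17 kN/m (0→w₀ over full span):
  R_A = w₀L/2 = 17·6/2 = 51 kN
  M_A = w₀L²/3 = 17·6²/3 = 204 kN·m
Superposition: R_A = 164 kN, M_A = 1101/2 kN·m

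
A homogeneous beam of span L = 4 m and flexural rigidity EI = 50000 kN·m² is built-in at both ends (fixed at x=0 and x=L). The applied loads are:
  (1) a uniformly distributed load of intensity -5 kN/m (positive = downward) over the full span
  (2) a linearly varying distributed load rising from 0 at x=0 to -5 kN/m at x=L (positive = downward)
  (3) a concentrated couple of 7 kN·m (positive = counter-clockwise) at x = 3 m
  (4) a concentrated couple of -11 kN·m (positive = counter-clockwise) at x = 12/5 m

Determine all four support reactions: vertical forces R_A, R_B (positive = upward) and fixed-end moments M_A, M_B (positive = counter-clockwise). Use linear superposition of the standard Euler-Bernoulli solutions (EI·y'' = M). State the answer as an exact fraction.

R_A = -11993/800 kN, M_A = -12799/1200 kN·m, R_B = -12007/800 kN, M_B = 9641/1200 kN·m

Load 1 — uniform load w=-5 kN/m over full span:
  R_A = wL/2 = (-5)·4/2 = -10 kN
  M_A = wL²/12 = (-5)·4²/12 = -20/3 kN·m
  R_B = wL/2 = (-5)·4/2 = -10 kN
  M_B = -wL²/12 = -(-5)·4²/12 = 20/3 kN·m
Load 2 — triangular load w₀=-5 kN/m (0→w₀ over full span):
  R_A = 3w₀L/20 = 3·(-5)·4/20 = -3 kN
  M_A = w₀L²/30 = (-5)·4²/30 = -8/3 kN·m
  R_B = 7w₀L/20 = 7·(-5)·4/20 = -7 kN
  M_B = -w₀L²/20 = -(-5)·4²/20 = 4 kN·m
Load 3 — applied couple M₀=7 kN·m at a=3 m (b=L-a=1):
  R_A = 6M₀ab/L³ = 6·7·3·1/4³ = 63/32 kN
  M_A = M₀b(2a-b)/L² = 7·1·(2·3-1)/4² = 35/16 kN·m
  R_B = -6M₀ab/L³ = -6·7·3·1/4³ = -63/32 kN
  M_B = M₀a(2b-a)/L² = 7·3·(2·1-3)/4² = -21/16 kN·m
Load 4 — applied couple M₀=-11 kN·m at a=12/5 m (b=L-a=8/5):
  R_A = 6M₀ab/L³ = 6·(-11)·(12/5)·(8/5)/4³ = -99/25 kN
  M_A = M₀b(2a-b)/L² = (-11)·(8/5)·(2·(12/5)-(8/5))/4² = -88/25 kN·m
  R_B = -6M₀ab/L³ = -6·(-11)·(12/5)·(8/5)/4³ = 99/25 kN
  M_B = M₀a(2b-a)/L² = (-11)·(12/5)·(2·(8/5)-(12/5))/4² = -33/25 kN·m
Superposition: R_A = -11993/800 kN, M_A = -12799/1200 kN·m, R_B = -12007/800 kN, M_B = 9641/1200 kN·m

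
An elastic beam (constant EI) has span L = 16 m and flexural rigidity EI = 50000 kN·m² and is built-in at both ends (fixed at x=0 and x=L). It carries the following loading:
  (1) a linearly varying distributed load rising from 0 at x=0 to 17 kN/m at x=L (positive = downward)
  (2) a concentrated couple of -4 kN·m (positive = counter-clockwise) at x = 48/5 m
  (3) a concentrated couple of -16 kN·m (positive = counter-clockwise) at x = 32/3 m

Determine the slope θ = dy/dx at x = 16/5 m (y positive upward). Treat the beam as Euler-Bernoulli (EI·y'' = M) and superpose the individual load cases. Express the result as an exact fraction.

θ(16/5) = -232/46875 rad

Load 1 — triangular load w₀=17 kN/m (0→w₀ over full span):
  θ_1 = -w₀(2x(L-x)(L-2x)(x+2L)+x²(L-x)²)/(120LEI) = -17·(2·(16/5)·(16-(16/5))·(16-2·(16/5))·((16/5)+2·16)+(16/5)²·(16-(16/5))²)/(120·16·50000) = -30464/5859375 rad
Load 2 — applied couple M₀=-4 kN·m at a=48/5 m (b=L-a=32/5):
  θ_2 = (R_Ax²/2 - M_Ax)/EI  [x≤a] with R_A=-9/25, M_A=-32/25 = ((-9/25)·(16/5)²/2 - (-32/25)·(16/5))/50000 = 88/1953125 rad
Load 3 — applied couple M₀=-16 kN·m at a=32/3 m (b=L-a=16/3):
  θ_3 = (R_Ax²/2 - M_Ax)/EI  [x≤a] with R_A=-4/3, M_A=-16/3 = ((-4/3)·(16/5)²/2 - (-16/3)·(16/5))/50000 = 16/78125 rad
Superposition: θ = Σ θ_i = -232/46875 rad ≈ -0.004949 rad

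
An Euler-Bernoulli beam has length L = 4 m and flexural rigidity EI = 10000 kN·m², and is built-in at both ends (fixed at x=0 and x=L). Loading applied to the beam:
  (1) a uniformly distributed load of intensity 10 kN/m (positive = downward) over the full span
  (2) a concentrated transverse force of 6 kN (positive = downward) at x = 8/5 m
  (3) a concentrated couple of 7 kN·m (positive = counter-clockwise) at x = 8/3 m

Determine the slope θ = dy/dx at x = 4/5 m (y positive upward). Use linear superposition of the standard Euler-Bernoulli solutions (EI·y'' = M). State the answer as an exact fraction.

θ(4/5) = -6063/7812500 rad

Load 1 — uniform load w=10 kN/m over full span:
  θ_1 = -wx(L-x)(L-2x)/(12EI) = -10·(4/5)·(4-(4/5))·(4-2·(4/5))/(12·10000) = -8/15625 rad
Load 2 — point force P=6 kN at a=8/5 m (b=L-a=12/5):
  θ_2 = -Pb²x(2aL-(3a+b)x)/(2L³EI)  [x≤a] = -6·(12/5)²·(4/5)·(2·(8/5)·4-(3·(8/5)+(12/5))·(4/5))/(2·4³·10000) = -297/1953125 rad
Load 3 — applied couple M₀=7 kN·m at a=8/3 m (b=L-a=4/3):
  θ_3 = (R_Ax²/2 - M_Ax)/EI  [x≤a] with R_A=7/3, M_A=7/3 = ((7/3)·(4/5)²/2 - (7/3)·(4/5))/10000 = -7/62500 rad
Superposition: θ = Σ θ_i = -6063/7812500 rad ≈ -0.000776 rad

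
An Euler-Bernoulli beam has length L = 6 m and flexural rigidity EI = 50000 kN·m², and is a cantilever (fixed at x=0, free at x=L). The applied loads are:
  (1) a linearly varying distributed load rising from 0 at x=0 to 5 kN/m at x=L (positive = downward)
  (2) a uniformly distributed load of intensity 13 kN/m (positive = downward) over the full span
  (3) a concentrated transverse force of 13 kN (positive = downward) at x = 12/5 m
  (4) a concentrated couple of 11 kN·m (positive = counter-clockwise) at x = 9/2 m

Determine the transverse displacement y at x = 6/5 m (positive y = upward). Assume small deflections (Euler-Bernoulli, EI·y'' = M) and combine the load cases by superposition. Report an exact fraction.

y(6/5) = -307557/78125000 m

Load 1 — triangular load w₀=5 kN/m (0→w₀ over full span):
  y_1 = (w₀Lx³/12-w₀L²x²/6-w₀x⁵/(120L))/EI = (5·6·(6/5)³/12-5·6²·(6/5)²/6-5·(6/5)⁵/(120·6))/50000 = -60777/78125000 m
Load 2 — uniform load w=13 kN/m over full span:
  y_2 = -wx²(x²-4Lx+6L²)/(24EI) = -13·(6/5)²·((6/5)²-4·6·(6/5)+6·6²)/(24·50000) = -45981/15625000 m
Load 3 — point force P=13 kN at a=12/5 m (b=L-a=18/5):
  y_3 = -Px²(3a-x)/(6EI)  [x≤a] = -13·(6/5)²·(3·(12/5)-(6/5))/(6·50000) = -117/312500 m
Load 4 — applied couple M₀=11 kN·m at a=9/2 m (b=L-a=3/2):
  y_4 = M₀x²/(2EI)  [x≤a] = 11·(6/5)²/(2·50000) = 99/625000 m
Superposition: y = Σ y_i = -307557/78125000 m ≈ -0.003937 m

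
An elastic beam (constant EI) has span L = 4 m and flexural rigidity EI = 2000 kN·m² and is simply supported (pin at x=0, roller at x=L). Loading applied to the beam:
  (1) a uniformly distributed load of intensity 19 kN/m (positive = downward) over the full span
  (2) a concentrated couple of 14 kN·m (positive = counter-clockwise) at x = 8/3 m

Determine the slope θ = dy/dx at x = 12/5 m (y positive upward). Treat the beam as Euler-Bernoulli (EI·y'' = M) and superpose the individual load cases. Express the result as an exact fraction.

Load 1 — uniform load w=19 kN/m over full span:
  θ_1 = -w(L³-6Lx²+4x³)/(24EI) = -19·(4³-6·4·(12/5)²+4·(12/5)³)/(24·2000) = 703/93750 rad
Load 2 — applied couple M₀=14 kN·m at a=8/3 m (b=L-a=4/3):
  θ_2 = (M₀x²/(2L)+C₁)/EI  [x≤a] with C₁=M₀(3b²-L²)/(6L)=-56/9 = (14·(12/5)²/(2·4)+(-56/9))/2000 = 217/112500 rad
Superposition: θ = Σ θ_i = 5303/562500 rad ≈ 0.009428 rad

θ(12/5) = 5303/562500 rad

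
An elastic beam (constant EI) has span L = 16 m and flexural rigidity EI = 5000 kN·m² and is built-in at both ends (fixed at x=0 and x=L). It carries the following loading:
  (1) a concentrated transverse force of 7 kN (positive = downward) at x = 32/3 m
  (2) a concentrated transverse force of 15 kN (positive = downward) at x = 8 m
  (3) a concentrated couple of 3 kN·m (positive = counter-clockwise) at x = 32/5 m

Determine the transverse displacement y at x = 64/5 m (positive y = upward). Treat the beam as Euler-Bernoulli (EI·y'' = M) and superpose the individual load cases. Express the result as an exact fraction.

y(64/5) = -5247136/158203125 m

Load 1 — point force P=7 kN at a=32/3 m (b=L-a=16/3):
  y_1 = -Pa²(L-x)²(3bL-(3b+a)(L-x))/(6L³EI)  [x>a] = -7·(32/3)²·(16-(64/5))²·(3·(16/3)·16-(3·(16/3)+(32/3))·(16-(64/5)))/(6·16³·5000) = -14336/1265625 m
Load 2 — point force P=15 kN at a=8 m (b=L-a=8):
  y_2 = -Pa²(L-x)²(3bL-(3b+a)(L-x))/(6L³EI)  [x>a] = -15·8²·(16-(64/5))²·(3·8·16-(3·8+8)·(16-(64/5)))/(6·16³·5000) = -352/15625 m
Load 3 — applied couple M₀=3 kN·m at a=32/5 m (b=L-a=48/5):
  y_3 = (R_Ax³/6 - M_Ax²/2 - M₀(x-a)²/2)/EI  [x>a] with R_A=27/100, M_A=9/25 = ((27/100)·(64/5)³/6 - (9/25)·(64/5)²/2 - 3·((64/5)-(32/5))²/2)/5000 = 1344/1953125 m
Superposition: y = Σ y_i = -5247136/158203125 m ≈ -0.033167 m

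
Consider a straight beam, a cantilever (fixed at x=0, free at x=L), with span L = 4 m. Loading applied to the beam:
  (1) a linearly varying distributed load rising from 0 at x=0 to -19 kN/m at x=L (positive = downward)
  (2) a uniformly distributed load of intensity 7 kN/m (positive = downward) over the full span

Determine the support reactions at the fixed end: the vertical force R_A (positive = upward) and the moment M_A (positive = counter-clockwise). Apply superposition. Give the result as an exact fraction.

R_A = -10 kN, M_A = -136/3 kN·m

Load 1 — triangular load w₀=-19 kN/m (0→w₀ over full span):
  R_A = w₀L/2 = (-19)·4/2 = -38 kN
  M_A = w₀L²/3 = (-19)·4²/3 = -304/3 kN·m
Load 2 — uniform load w=7 kN/m over full span:
  R_A = wL = 7·4 = 28 kN
  M_A = wL²/2 = 7·4²/2 = 56 kN·m
Superposition: R_A = -10 kN, M_A = -136/3 kN·m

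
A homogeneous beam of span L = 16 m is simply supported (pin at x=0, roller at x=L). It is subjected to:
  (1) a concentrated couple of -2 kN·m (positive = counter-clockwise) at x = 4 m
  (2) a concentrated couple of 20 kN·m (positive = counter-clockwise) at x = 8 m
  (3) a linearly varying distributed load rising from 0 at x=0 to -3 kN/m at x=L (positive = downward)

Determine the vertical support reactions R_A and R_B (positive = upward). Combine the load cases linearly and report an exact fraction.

Load 1 — applied couple M₀=-2 kN·m at a=4 m (b=L-a=12):
  R_A = M₀/L = (-2)/16 = -1/8 kN
  R_B = -M₀/L = -(-2)/16 = 1/8 kN
Load 2 — applied couple M₀=20 kN·m at a=8 m (b=L-a=8):
  R_A = M₀/L = 20/16 = 5/4 kN
  R_B = -M₀/L = -20/16 = -5/4 kN
Load 3 — triangular load w₀=-3 kN/m (0→w₀ over full span):
  R_A = w₀L/6 = (-3)·16/6 = -8 kN
  R_B = w₀L/3 = (-3)·16/3 = -16 kN
Superposition: R_A = -55/8 kN, R_B = -137/8 kN

R_A = -55/8 kN, R_B = -137/8 kN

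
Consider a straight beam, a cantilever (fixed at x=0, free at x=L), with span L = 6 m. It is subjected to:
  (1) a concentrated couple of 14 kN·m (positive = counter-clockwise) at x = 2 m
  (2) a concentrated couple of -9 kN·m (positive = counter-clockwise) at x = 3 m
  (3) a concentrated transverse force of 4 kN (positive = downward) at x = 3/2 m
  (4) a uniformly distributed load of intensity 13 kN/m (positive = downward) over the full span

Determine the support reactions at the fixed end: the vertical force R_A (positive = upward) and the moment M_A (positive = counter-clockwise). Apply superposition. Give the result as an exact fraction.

R_A = 82 kN, M_A = 235 kN·m

Load 1 — applied couple M₀=14 kN·m at a=2 m (b=L-a=4):
  R_A = 0 kN
  M_A = -M₀ = -14 kN·m
Load 2 — applied couple M₀=-9 kN·m at a=3 m (b=L-a=3):
  R_A = 0 kN
  M_A = -M₀ = -(-9) = 9 kN·m
Load 3 — point force P=4 kN at a=3/2 m (b=L-a=9/2):
  R_A = P = 4 kN
  M_A = Pa = 4·(3/2) = 6 kN·m
Load 4 — uniform load w=13 kN/m over full span:
  R_A = wL = 13·6 = 78 kN
  M_A = wL²/2 = 13·6²/2 = 234 kN·m
Superposition: R_A = 82 kN, M_A = 235 kN·m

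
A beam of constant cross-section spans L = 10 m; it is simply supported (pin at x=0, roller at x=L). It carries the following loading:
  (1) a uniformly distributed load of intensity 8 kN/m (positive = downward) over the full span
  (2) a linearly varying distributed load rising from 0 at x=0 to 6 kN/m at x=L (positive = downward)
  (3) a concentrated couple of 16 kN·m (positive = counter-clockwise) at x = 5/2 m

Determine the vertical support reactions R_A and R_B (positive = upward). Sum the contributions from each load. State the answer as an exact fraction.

Load 1 — uniform load w=8 kN/m over full span:
  R_A = wL/2 = 8·10/2 = 40 kN
  R_B = wL/2 = 8·10/2 = 40 kN
Load 2 — triangular load w₀=6 kN/m (0→w₀ over full span):
  R_A = w₀L/6 = 6·10/6 = 10 kN
  R_B = w₀L/3 = 6·10/3 = 20 kN
Load 3 — applied couple M₀=16 kN·m at a=5/2 m (b=L-a=15/2):
  R_A = M₀/L = 16/10 = 8/5 kN
  R_B = -M₀/L = -16/10 = -8/5 kN
Superposition: R_A = 258/5 kN, R_B = 292/5 kN

R_A = 258/5 kN, R_B = 292/5 kN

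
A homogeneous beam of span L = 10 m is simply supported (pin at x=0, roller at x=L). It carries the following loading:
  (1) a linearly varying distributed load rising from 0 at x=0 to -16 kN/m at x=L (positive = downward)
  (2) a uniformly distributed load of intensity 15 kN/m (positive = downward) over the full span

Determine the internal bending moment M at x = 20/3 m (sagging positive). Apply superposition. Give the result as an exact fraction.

Load 1 — triangular load w₀=-16 kN/m (0→w₀ over full span):
  M_1 = w₀Lx/6 - w₀x³/(6L) = (-16)·10·(20/3)/6 - (-16)·(20/3)³/(6·10) = -8000/81 kN·m
Load 2 — uniform load w=15 kN/m over full span:
  M_2 = wx(L-x)/2 = 15·(20/3)·(10-(20/3))/2 = 500/3 kN·m
Superposition: M = Σ M_i = 5500/81 kN·m ≈ 67.901235 kN·m

M(20/3) = 5500/81 kN·m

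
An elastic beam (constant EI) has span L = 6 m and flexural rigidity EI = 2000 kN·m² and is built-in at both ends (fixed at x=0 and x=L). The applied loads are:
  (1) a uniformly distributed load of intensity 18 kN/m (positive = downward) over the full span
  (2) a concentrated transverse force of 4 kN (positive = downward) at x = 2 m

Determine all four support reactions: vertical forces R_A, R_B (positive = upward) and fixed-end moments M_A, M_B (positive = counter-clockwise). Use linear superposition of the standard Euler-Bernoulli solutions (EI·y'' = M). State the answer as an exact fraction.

Load 1 — uniform load w=18 kN/m over full span:
  R_A = wL/2 = 18·6/2 = 54 kN
  M_A = wL²/12 = 18·6²/12 = 54 kN·m
  R_B = wL/2 = 18·6/2 = 54 kN
  M_B = -wL²/12 = -18·6²/12 = -54 kN·m
Load 2 — point force P=4 kN at a=2 m (b=L-a=4):
  R_A = Pb²(3a+b)/L³ = 4·4²·(3·2+4)/6³ = 80/27 kN
  M_A = Pab²/L² = 4·2·4²/6² = 32/9 kN·m
  R_B = Pa²(a+3b)/L³ = 4·2²·(2+3·4)/6³ = 28/27 kN
  M_B = -Pa²b/L² = -4·2²·4/6² = -16/9 kN·m
Superposition: R_A = 1538/27 kN, M_A = 518/9 kN·m, R_B = 1486/27 kN, M_B = -502/9 kN·m

R_A = 1538/27 kN, M_A = 518/9 kN·m, R_B = 1486/27 kN, M_B = -502/9 kN·m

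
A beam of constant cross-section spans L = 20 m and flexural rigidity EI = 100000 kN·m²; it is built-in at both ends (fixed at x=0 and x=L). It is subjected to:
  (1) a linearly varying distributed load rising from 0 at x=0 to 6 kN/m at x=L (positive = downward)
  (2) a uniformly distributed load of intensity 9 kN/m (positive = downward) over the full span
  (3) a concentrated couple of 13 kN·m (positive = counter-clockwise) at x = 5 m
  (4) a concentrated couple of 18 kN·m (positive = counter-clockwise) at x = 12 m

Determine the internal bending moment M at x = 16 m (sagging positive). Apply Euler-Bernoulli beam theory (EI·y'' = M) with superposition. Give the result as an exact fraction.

M(16) = -21373/2000 kN·m

Load 1 — triangular load w₀=6 kN/m (0→w₀ over full span):
  M_1 = 3w₀Lx/20 - w₀L²/30 - w₀x³/(6L) = 3·6·20·16/20 - 6·20²/30 - 6·16³/(6·20) = 16/5 kN·m
Load 2 — uniform load w=9 kN/m over full span:
  M_2 = wLx/2 - wL²/12 - wx²/2 = 9·20·16/2 - 9·20²/12 - 9·16²/2 = -12 kN·m
Load 3 — applied couple M₀=13 kN·m at a=5 m (b=L-a=15):
  M_3 = R_Ax - M_A - M₀  [x>a] with R_A=117/160, M_A=-39/16 = (117/160)·16 - (-39/16) - 13 = 91/80 kN·m
Load 4 — applied couple M₀=18 kN·m at a=12 m (b=L-a=8):
  M_4 = R_Ax - M_A - M₀  [x>a] with R_A=162/125, M_A=144/25 = (162/125)·16 - (144/25) - 18 = -378/125 kN·m
Superposition: M = Σ M_i = -21373/2000 kN·m ≈ -10.686500 kN·m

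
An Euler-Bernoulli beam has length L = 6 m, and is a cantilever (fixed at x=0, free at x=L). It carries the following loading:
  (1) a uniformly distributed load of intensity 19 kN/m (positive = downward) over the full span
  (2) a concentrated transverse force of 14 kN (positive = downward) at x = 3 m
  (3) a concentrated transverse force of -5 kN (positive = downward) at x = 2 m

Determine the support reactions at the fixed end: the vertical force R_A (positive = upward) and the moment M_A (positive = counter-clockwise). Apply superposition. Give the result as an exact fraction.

Load 1 — uniform load w=19 kN/m over full span:
  R_A = wL = 19·6 = 114 kN
  M_A = wL²/2 = 19·6²/2 = 342 kN·m
Load 2 — point force P=14 kN at a=3 m (b=L-a=3):
  R_A = P = 14 kN
  M_A = Pa = 14·3 = 42 kN·m
Load 3 — point force P=-5 kN at a=2 m (b=L-a=4):
  R_A = P = (-5) = -5 kN
  M_A = Pa = (-5)·2 = -10 kN·m
Superposition: R_A = 123 kN, M_A = 374 kN·m

R_A = 123 kN, M_A = 374 kN·m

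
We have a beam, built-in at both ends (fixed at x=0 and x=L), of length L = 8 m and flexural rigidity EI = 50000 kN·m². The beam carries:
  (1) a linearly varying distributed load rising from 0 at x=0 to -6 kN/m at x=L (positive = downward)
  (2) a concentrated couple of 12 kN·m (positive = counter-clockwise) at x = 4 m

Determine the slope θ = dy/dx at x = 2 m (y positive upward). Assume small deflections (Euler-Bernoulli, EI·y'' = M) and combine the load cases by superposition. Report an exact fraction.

Load 1 — triangular load w₀=-6 kN/m (0→w₀ over full span):
  θ_1 = -w₀(2x(L-x)(L-2x)(x+2L)+x²(L-x)²)/(120LEI) = -(-6)·(2·2·(8-2)·(8-2·2)·(2+2·8)+2²·(8-2)²)/(120·8·50000) = 117/500000 rad
Load 2 — applied couple M₀=12 kN·m at a=4 m (b=L-a=4):
  θ_2 = (R_Ax²/2 - M_Ax)/EI  [x≤a] with R_A=9/4, M_A=3 = ((9/4)·2²/2 - 3·2)/50000 = -3/100000 rad
Superposition: θ = Σ θ_i = 51/250000 rad ≈ 0.000204 rad

θ(2) = 51/250000 rad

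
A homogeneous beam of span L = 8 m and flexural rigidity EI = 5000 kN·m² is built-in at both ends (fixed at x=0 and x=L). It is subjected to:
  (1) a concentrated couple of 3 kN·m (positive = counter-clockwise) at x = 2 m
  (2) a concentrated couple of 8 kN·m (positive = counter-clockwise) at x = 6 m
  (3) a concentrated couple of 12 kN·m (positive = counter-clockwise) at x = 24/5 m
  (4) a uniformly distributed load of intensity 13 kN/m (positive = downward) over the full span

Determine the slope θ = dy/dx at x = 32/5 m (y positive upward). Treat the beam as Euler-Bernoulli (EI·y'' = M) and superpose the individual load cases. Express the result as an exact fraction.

θ(32/5) = 4421/390625 rad

Load 1 — applied couple M₀=3 kN·m at a=2 m (b=L-a=6):
  θ_1 = (R_Ax²/2 - M_Ax - M₀(x-a))/EI  [x>a] with R_A=27/64, M_A=-9/16 = ((27/64)·(32/5)²/2 - (-9/16)·(32/5) - 3·((32/5)-2))/5000 = -3/15625 rad
Load 2 — applied couple M₀=8 kN·m at a=6 m (b=L-a=2):
  θ_2 = (R_Ax²/2 - M_Ax - M₀(x-a))/EI  [x>a] with R_A=9/8, M_A=5/2 = ((9/8)·(32/5)²/2 - (5/2)·(32/5) - 8·((32/5)-6))/5000 = 12/15625 rad
Load 3 — applied couple M₀=12 kN·m at a=24/5 m (b=L-a=16/5):
  θ_3 = (R_Ax²/2 - M_Ax - M₀(x-a))/EI  [x>a] with R_A=54/25, M_A=96/25 = ((54/25)·(32/5)²/2 - (96/25)·(32/5) - 12·((32/5)-(24/5)))/5000 = 36/390625 rad
Load 4 — uniform load w=13 kN/m over full span:
  θ_4 = -wx(L-x)(L-2x)/(12EI) = -13·(32/5)·(8-(32/5))·(8-2·(32/5))/(12·5000) = 832/78125 rad
Superposition: θ = Σ θ_i = 4421/390625 rad ≈ 0.011318 rad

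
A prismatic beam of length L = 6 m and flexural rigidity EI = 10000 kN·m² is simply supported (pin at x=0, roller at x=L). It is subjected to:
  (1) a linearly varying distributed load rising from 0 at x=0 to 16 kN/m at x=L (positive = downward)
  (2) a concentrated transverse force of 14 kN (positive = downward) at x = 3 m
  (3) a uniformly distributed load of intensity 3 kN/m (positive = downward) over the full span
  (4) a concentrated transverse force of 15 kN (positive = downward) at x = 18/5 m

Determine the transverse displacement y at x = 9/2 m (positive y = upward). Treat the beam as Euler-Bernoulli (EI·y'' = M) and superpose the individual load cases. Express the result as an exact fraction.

y(9/2) = -725013/32000000 m

Load 1 — triangular load w₀=16 kN/m (0→w₀ over full span):
  y_1 = -w₀x(7L⁴-10L²x²+3x⁴)/(360LEI) = -16·(9/2)·(7·6⁴-10·6²·(9/2)²+3·(9/2)⁴)/(360·6·10000) = -3213/320000 m
Load 2 — point force P=14 kN at a=3 m (b=L-a=3):
  y_2 = -Pa(L-x)(2Lx-a²-x²)/(6LEI)  [x>a] = -14·3·(6-(9/2))·(2·6·(9/2)-3²-(9/2)²)/(6·6·10000) = -693/160000 m
Load 3 — uniform load w=3 kN/m over full span:
  y_3 = -wx(L³-2Lx²+x³)/(24EI) = -3·(9/2)·(6³-2·6·(9/2)²+(9/2)³)/(24·10000) = -4617/1280000 m
Load 4 — point force P=15 kN at a=18/5 m (b=L-a=12/5):
  y_4 = -Pa(L-x)(2Lx-a²-x²)/(6LEI)  [x>a] = -15·(18/5)·(6-(9/2))·(2·6·(9/2)-(18/5)²-(9/2)²)/(6·6·10000) = -18711/4000000 m
Superposition: y = Σ y_i = -725013/32000000 m ≈ -0.022657 m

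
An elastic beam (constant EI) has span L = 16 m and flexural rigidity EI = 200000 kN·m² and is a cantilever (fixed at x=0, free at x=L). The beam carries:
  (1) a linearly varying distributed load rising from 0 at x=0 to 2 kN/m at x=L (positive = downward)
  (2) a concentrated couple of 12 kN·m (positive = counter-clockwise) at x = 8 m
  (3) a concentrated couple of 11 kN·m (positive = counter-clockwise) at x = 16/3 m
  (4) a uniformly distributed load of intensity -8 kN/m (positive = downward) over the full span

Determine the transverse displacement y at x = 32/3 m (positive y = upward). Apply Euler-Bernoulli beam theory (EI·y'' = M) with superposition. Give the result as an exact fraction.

y(32/3) = 1775308/11390625 m

Load 1 — triangular load w₀=2 kN/m (0→w₀ over full span):
  y_1 = (w₀Lx³/12-w₀L²x²/6-w₀x⁵/(120L))/EI = (2·16·(32/3)³/12-2·16²·(32/3)²/6-2·(32/3)⁵/(120·16))/200000 = -376832/11390625 m
Load 2 — applied couple M₀=12 kN·m at a=8 m (b=L-a=8):
  y_2 = M₀a(2x-a)/(2EI)  [x>a] = 12·8·(2·(32/3)-8)/(2·200000) = 2/625 m
Load 3 — applied couple M₀=11 kN·m at a=16/3 m (b=L-a=32/3):
  y_3 = M₀a(2x-a)/(2EI)  [x>a] = 11·(16/3)·(2·(32/3)-(16/3))/(2·200000) = 22/9375 m
Load 4 — uniform load w=-8 kN/m over full span:
  y_4 = -wx²(x²-4Lx+6L²)/(24EI) = -(-8)·(32/3)²·((32/3)²-4·16·(32/3)+6·16²)/(24·200000) = 139264/759375 m
Superposition: y = Σ y_i = 1775308/11390625 m ≈ 0.155857 m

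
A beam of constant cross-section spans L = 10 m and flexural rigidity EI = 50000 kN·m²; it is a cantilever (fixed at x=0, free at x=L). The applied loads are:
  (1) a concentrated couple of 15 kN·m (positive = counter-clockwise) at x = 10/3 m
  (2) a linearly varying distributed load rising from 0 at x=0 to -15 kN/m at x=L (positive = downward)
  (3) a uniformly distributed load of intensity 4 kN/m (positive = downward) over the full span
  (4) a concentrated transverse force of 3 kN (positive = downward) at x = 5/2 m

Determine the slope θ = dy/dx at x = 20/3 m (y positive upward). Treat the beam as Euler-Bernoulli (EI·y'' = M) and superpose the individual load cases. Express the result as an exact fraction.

θ(20/3) = 10271/432000 rad

Load 1 — applied couple M₀=15 kN·m at a=10/3 m (b=L-a=20/3):
  θ_1 = M₀a/EI  [x>a] = 15·(10/3)/50000 = 1/1000 rad
Load 2 — triangular load w₀=-15 kN/m (0→w₀ over full span):
  θ_2 = (w₀Lx²/4-w₀L²x/3-w₀x⁴/(24L))/EI = ((-15)·10·(20/3)²/4-(-15)·10²·(20/3)/3-(-15)·(20/3)⁴/(24·10))/50000 = 29/810 rad
Load 3 — uniform load w=4 kN/m over full span:
  θ_3 = -wx(x²-3Lx+3L²)/(6EI) = -4·(20/3)·((20/3)²-3·10·(20/3)+3·10²)/(6·50000) = -26/2025 rad
Load 4 — point force P=3 kN at a=5/2 m (b=L-a=15/2):
  θ_4 = -Pa²/(2EI)  [x>a] = -3·(5/2)²/(2·50000) = -3/16000 rad
Superposition: θ = Σ θ_i = 10271/432000 rad ≈ 0.023775 rad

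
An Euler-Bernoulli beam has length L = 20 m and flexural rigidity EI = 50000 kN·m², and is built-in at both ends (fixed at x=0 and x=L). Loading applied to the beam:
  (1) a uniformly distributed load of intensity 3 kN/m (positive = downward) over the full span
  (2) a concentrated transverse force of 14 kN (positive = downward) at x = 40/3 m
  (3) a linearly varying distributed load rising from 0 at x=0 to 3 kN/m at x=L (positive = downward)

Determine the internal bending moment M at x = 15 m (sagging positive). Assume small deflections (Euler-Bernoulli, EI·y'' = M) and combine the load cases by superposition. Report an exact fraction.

Load 1 — uniform load w=3 kN/m over full span:
  M_1 = wLx/2 - wL²/12 - wx²/2 = 3·20·15/2 - 3·20²/12 - 3·15²/2 = 25/2 kN·m
Load 2 — point force P=14 kN at a=40/3 m (b=L-a=20/3):
  M_2 = Pa²(a+3b)(L-x)/L³ - Pa²b/L²  [x>a] = 14·(40/3)²·((40/3)+3·(20/3))·(20-15)/20³ - 14·(40/3)²·(20/3)/20² = 280/27 kN·m
Load 3 — triangular load w₀=3 kN/m (0→w₀ over full span):
  M_3 = 3w₀Lx/20 - w₀L²/30 - w₀x³/(6L) = 3·3·20·15/20 - 3·20²/30 - 3·15³/(6·20) = 85/8 kN·m
Superposition: M = Σ M_i = 7235/216 kN·m ≈ 33.495370 kN·m

M(15) = 7235/216 kN·m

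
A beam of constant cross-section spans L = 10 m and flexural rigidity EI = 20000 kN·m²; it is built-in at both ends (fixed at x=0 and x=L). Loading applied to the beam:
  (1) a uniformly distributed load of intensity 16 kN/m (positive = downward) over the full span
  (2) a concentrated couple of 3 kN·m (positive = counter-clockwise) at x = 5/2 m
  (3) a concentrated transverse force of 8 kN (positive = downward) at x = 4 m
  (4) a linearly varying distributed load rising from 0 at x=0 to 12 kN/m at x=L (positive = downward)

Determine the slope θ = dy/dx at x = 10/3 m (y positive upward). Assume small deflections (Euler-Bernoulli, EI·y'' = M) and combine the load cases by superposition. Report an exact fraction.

θ(10/3) = -237527/32400000 rad

Load 1 — uniform load w=16 kN/m over full span:
  θ_1 = -wx(L-x)(L-2x)/(12EI) = -16·(10/3)·(10-(10/3))·(10-2·(10/3))/(12·20000) = -2/405 rad
Load 2 — applied couple M₀=3 kN·m at a=5/2 m (b=L-a=15/2):
  θ_2 = (R_Ax²/2 - M_Ax - M₀(x-a))/EI  [x>a] with R_A=27/80, M_A=-9/16 = ((27/80)·(10/3)²/2 - (-9/16)·(10/3) - 3·((10/3)-(5/2)))/20000 = 1/16000 rad
Load 3 — point force P=8 kN at a=4 m (b=L-a=6):
  θ_3 = -Pb²x(2aL-(3a+b)x)/(2L³EI)  [x≤a] = -8·6²·(10/3)·(2·4·10-(3·4+6)·(10/3))/(2·10³·20000) = -3/6250 rad
Load 4 — triangular load w₀=12 kN/m (0→w₀ over full span):
  θ_4 = -w₀(2x(L-x)(L-2x)(x+2L)+x²(L-x)²)/(120LEI) = -12·(2·(10/3)·(10-(10/3))·(10-2·(10/3))·((10/3)+2·10)+(10/3)²·(10-(10/3))²)/(120·10·20000) = -4/2025 rad
Superposition: θ = Σ θ_i = -237527/32400000 rad ≈ -0.007331 rad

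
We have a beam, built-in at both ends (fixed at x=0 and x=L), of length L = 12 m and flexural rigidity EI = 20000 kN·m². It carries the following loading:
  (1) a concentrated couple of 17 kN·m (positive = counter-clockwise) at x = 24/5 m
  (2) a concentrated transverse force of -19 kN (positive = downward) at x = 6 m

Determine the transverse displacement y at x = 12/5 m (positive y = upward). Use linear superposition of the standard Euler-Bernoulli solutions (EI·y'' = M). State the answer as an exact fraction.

Load 1 — applied couple M₀=17 kN·m at a=24/5 m (b=L-a=36/5):
  y_1 = (R_Ax³/6 - M_Ax²/2)/EI  [x≤a] with R_A=51/25, M_A=51/25 = ((51/25)·(12/5)³/6 - (51/25)·(12/5)²/2)/20000 = -459/7812500 m
Load 2 — point force P=-19 kN at a=6 m (b=L-a=6):
  y_2 = -Pb²x²(3aL-(3a+b)x)/(6L³EI)  [x≤a] = -(-19)·6²·(12/5)²·(3·6·12-(3·6+6)·(12/5))/(6·12³·20000) = 1881/625000 m
Superposition: y = Σ y_i = 46107/15625000 m ≈ 0.002951 m

y(12/5) = 46107/15625000 m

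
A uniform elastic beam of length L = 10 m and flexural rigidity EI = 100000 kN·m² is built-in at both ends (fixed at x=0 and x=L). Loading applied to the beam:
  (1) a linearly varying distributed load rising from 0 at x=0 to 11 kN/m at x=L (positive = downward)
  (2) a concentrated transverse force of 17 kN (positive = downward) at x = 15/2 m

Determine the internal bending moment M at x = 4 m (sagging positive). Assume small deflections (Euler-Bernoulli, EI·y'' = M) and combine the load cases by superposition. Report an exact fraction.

M(4) = 3241/160 kN·m

Load 1 — triangular load w₀=11 kN/m (0→w₀ over full span):
  M_1 = 3w₀Lx/20 - w₀L²/30 - w₀x³/(6L) = 3·11·10·4/20 - 11·10²/30 - 11·4³/(6·10) = 88/5 kN·m
Load 2 — point force P=17 kN at a=15/2 m (b=L-a=5/2):
  M_2 = Pb²(3a+b)x/L³ - Pab²/L²  [x≤a] = 17·(5/2)²·(3·(15/2)+(5/2))·4/10³ - 17·(15/2)·(5/2)²/10² = 85/32 kN·m
Superposition: M = Σ M_i = 3241/160 kN·m ≈ 20.256250 kN·m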